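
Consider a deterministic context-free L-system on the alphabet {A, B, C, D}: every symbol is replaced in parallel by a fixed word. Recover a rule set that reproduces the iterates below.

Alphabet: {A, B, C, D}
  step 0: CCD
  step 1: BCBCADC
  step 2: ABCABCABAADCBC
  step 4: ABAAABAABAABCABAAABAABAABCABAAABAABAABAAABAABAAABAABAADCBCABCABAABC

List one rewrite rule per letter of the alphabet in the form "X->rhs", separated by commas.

  step 1 ⇒ step 2: BCBCADC ⇒ A·BC·A·BC·ABA·ADC·BC
    A ↦ ABA
    B ↦ A
    C ↦ BC
    D ↦ ADC

A->ABA, B->A, C->BC, D->ADC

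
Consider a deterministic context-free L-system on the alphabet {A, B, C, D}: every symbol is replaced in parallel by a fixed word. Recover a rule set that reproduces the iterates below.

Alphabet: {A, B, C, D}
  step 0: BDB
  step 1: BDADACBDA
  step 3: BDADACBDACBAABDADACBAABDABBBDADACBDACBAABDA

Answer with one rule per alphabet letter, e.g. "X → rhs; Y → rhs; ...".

  step 0 ⇒ step 1: BDB ⇒ BDA·DAC·BDA
    B ↦ BDA
    D ↦ DAC
    A ↦ B  (constrained at step 1)
    C ↦ AA  (constrained at step 1)

A->B, B->BDA, C->AA, D->DAC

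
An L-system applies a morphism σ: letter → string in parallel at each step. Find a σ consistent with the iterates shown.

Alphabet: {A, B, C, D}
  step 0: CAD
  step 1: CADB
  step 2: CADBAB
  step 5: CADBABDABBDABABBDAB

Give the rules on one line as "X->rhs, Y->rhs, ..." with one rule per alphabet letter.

A->D, B->AB, C->CA, D->B

  step 1 ⇒ step 2: CADB ⇒ CA·D·B·AB
    A ↦ D
    B ↦ AB
    C ↦ CA
    D ↦ B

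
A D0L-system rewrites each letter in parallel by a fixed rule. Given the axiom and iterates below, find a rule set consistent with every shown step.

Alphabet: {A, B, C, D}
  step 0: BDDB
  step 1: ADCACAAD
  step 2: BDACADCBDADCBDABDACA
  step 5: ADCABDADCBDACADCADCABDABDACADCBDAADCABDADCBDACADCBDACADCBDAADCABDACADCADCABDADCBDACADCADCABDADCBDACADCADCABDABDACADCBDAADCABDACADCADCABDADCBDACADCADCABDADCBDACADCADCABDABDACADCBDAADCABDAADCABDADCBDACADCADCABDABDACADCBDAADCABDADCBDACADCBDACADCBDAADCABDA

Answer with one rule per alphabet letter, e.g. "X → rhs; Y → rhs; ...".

A->BDA, B->AD, C->DC, D->CA

  step 1 ⇒ step 2: ADCACAAD ⇒ BDA·CA·DC·BDA·DC·BDA·BDA·CA
    A ↦ BDA
    C ↦ DC
    D ↦ CA
  step 0 ⇒ step 1: BDDB ⇒ AD·CA·CA·AD
    B ↦ AD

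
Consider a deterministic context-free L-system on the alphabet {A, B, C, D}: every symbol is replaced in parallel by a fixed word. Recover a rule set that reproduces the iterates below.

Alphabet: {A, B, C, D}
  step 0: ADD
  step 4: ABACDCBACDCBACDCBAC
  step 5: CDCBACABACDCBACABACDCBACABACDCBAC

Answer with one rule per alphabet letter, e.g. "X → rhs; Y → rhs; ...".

  step 4 ⇒ step 5: ABACDCBACDCBACDCBAC ⇒ C·D·C·BAC·A·BAC·D·C·BAC·A·BAC·D·C·BAC·A·BAC·D·C·BAC
    A ↦ C
    B ↦ D
    C ↦ BAC
    D ↦ A

A->C, B->D, C->BAC, D->A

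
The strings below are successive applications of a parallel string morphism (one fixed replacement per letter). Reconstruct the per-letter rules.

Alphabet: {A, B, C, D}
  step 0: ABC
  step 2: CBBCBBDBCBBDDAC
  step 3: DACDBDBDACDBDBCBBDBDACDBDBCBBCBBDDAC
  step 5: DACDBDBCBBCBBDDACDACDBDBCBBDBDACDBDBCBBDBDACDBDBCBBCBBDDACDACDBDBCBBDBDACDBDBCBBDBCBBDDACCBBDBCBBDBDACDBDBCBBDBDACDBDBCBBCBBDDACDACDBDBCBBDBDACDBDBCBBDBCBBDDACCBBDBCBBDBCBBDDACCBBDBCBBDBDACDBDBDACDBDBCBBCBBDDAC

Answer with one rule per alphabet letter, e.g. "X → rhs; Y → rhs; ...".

A->D, B->DB, C->DAC, D->CBB

  step 2 ⇒ step 3: CBBCBBDBCBBDDAC ⇒ DAC·DB·DB·DAC·DB·DB·CBB·DB·DAC·DB·DB·CBB·CBB·D·DAC
    A ↦ D
    B ↦ DB
    C ↦ DAC
    D ↦ CBB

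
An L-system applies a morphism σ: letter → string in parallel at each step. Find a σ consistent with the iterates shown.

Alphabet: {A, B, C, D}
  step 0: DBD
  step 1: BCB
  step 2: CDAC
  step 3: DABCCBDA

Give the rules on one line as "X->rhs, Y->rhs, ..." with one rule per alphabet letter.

  step 2 ⇒ step 3: CDAC ⇒ DA·B·CCB·DA
    A ↦ CCB
    C ↦ DA
    D ↦ B
  step 0 ⇒ step 1: DBD ⇒ B·C·B
    B ↦ C

A->CCB, B->C, C->DA, D->B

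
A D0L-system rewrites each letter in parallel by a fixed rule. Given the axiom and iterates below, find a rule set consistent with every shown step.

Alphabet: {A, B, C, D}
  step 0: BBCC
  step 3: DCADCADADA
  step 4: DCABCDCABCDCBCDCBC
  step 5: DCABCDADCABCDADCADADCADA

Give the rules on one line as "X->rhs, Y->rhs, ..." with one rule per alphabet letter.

  step 4 ⇒ step 5: DCABCDCABCDCBCDCBC ⇒ DC·A·BC·D·A·DC·A·BC·D·A·DC·A·D·A·DC·A·D·A
    A ↦ BC
    B ↦ D
    C ↦ A
    D ↦ DC

A->BC, B->D, C->A, D->DC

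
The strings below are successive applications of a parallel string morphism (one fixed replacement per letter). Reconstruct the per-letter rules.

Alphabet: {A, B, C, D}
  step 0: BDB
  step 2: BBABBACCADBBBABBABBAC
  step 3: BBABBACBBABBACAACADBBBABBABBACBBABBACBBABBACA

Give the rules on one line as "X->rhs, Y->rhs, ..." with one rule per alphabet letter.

A->C, B->BBA, C->A, D->ADB

  step 2 ⇒ step 3: BBABBACCADBBBABBABBAC ⇒ BBA·BBA·C·BBA·BBA·C·A·A·C·ADB·BBA·BBA·BBA·C·BBA·BBA·C·BBA·BBA·C·A
    A ↦ C
    B ↦ BBA
    C ↦ A
    D ↦ ADB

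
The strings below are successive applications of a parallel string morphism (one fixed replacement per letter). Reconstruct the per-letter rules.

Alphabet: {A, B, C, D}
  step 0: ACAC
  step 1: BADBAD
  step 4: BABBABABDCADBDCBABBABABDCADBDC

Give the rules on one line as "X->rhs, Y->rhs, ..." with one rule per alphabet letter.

  step 0 ⇒ step 1: ACAC ⇒ B·AD·B·AD
    A ↦ B
    C ↦ AD
    B ↦ BA  (constrained at step 1)
    D ↦ DC  (constrained at step 1)

A->B, B->BA, C->AD, D->DC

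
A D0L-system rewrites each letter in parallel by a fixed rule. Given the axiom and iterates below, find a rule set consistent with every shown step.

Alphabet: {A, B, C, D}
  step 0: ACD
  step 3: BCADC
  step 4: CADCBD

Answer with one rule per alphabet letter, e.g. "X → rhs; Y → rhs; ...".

A->C, B->CA, C->D, D->B

  step 3 ⇒ step 4: BCADC ⇒ CA·D·C·B·D
    A ↦ C
    B ↦ CA
    C ↦ D
    D ↦ B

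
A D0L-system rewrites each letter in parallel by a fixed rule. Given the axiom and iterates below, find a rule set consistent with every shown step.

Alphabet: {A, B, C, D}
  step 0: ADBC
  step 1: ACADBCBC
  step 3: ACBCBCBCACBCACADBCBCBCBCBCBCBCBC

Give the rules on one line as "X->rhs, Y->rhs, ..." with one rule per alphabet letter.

  step 0 ⇒ step 1: ADBC ⇒ AC·AD·BC·BC
    A ↦ AC
    B ↦ BC
    C ↦ BC
    D ↦ AD

A->AC, B->BC, C->BC, D->AD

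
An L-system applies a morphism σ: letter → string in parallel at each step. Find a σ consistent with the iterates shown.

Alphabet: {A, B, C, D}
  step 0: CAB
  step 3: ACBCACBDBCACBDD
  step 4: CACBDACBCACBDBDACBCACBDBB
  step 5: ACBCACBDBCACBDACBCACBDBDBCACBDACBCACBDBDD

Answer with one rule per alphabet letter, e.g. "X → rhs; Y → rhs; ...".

  step 4 ⇒ step 5: CACBDACBCACBDBDACBCACBDBB ⇒ ACB·C·ACB·D·B·C·ACB·D·ACB·C·ACB·D·B·D·B·C·ACB·D·ACB·C·ACB·D·B·D·D
    A ↦ C
    B ↦ D
    C ↦ ACB
    D ↦ B

A->C, B->D, C->ACB, D->B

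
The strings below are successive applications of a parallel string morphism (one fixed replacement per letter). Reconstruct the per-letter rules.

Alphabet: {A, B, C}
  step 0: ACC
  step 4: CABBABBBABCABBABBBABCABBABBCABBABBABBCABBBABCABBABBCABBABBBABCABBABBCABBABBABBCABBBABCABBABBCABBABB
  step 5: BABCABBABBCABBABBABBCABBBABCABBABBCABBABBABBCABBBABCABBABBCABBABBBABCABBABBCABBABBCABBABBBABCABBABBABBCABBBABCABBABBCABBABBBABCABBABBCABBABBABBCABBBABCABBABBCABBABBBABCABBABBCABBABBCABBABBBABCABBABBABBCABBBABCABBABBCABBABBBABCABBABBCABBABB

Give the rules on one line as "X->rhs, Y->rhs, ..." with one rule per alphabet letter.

A->C, B->ABB, C->BAB

  step 4 ⇒ step 5: CABBABBBABCABBABBBABCABBABBCABBABBABBCABBBABCABBABBCABBABBBABCABBABBCABBABBABBCABBBABCABBABBCABBABB ⇒ BAB·C·ABB·ABB·C·ABB·ABB·ABB·C·ABB·BAB·C·ABB·ABB·C·ABB·ABB·ABB·C·ABB·BAB·C·ABB·ABB·C·ABB·ABB·BAB·C·ABB·ABB·C·ABB·ABB·C·ABB·ABB·BAB·C·ABB·ABB·ABB·C·ABB·BAB·C·ABB·ABB·C·ABB·ABB·BAB·C·ABB·ABB·C·ABB·ABB·ABB·C·ABB·BAB·C·ABB·ABB·C·ABB·ABB·BAB·C·ABB·ABB·C·ABB·ABB·C·ABB·ABB·BAB·C·ABB·ABB·ABB·C·ABB·BAB·C·ABB·ABB·C·ABB·ABB·BAB·C·ABB·ABB·C·ABB·ABB
    A ↦ C
    B ↦ ABB
    C ↦ BAB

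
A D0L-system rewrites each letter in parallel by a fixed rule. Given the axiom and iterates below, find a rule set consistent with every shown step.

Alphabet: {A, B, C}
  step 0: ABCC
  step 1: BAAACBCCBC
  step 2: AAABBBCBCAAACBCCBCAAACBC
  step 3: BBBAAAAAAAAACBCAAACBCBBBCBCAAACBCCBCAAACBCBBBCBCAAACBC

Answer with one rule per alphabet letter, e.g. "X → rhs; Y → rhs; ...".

  step 2 ⇒ step 3: AAABBBCBCAAACBCCBCAAACBC ⇒ B·B·B·AAA·AAA·AAA·CBC·AAA·CBC·B·B·B·CBC·AAA·CBC·CBC·AAA·CBC·B·B·B·CBC·AAA·CBC
    A ↦ B
    B ↦ AAA
    C ↦ CBC

A->B, B->AAA, C->CBC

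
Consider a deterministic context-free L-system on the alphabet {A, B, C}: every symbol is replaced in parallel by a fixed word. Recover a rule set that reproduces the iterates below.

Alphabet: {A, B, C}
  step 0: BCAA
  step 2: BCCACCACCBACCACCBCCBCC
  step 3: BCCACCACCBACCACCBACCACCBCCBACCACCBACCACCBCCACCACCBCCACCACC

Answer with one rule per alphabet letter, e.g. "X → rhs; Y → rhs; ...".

  step 2 ⇒ step 3: BCCACCACCBACCACCBCCBCC ⇒ BCC·ACC·ACC·B·ACC·ACC·B·ACC·ACC·BCC·B·ACC·ACC·B·ACC·ACC·BCC·ACC·ACC·BCC·ACC·ACC
    A ↦ B
    B ↦ BCC
    C ↦ ACC

A->B, B->BCC, C->ACC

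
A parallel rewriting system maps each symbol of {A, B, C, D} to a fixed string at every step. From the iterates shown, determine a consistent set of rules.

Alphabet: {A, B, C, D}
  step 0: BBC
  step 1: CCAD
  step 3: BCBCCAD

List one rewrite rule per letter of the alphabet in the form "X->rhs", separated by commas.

A->B, B->C, C->AD, D->C

  step 0 ⇒ step 1: BBC ⇒ C·C·AD
    B ↦ C
    C ↦ AD
    A ↦ B  (constrained at step 1)
    D ↦ C  (constrained at step 1)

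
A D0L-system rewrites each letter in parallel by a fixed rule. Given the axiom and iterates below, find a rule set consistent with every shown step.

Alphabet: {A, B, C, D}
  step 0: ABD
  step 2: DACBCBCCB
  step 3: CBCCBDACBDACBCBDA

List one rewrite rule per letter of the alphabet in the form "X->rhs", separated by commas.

A->BC, B->DA, C->CB, D->C

  step 2 ⇒ step 3: DACBCBCCB ⇒ C·BC·CB·DA·CB·DA·CB·CB·DA
    A ↦ BC
    B ↦ DA
    C ↦ CB
    D ↦ C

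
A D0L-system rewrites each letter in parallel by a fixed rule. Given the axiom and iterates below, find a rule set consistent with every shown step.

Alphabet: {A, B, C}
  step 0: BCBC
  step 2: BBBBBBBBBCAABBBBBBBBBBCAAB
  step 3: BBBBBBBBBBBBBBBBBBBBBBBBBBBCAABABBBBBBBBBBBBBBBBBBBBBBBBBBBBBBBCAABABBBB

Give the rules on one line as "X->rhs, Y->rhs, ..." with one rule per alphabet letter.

A->AB, B->BBB, C->CA

  step 2 ⇒ step 3: BBBBBBBBBCAABBBBBBBBBBCAAB ⇒ BBB·BBB·BBB·BBB·BBB·BBB·BBB·BBB·BBB·CA·AB·AB·BBB·BBB·BBB·BBB·BBB·BBB·BBB·BBB·BBB·BBB·CA·AB·AB·BBB
    A ↦ AB
    B ↦ BBB
    C ↦ CA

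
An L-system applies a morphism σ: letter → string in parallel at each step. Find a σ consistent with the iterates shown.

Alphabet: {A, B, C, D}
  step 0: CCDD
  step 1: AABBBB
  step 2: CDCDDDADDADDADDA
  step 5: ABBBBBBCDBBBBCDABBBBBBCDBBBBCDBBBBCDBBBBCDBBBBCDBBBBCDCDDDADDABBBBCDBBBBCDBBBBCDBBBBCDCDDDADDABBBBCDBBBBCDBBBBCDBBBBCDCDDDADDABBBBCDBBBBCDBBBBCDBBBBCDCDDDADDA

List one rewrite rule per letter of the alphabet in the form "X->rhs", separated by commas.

  step 1 ⇒ step 2: AABBBB ⇒ CD·CD·DDA·DDA·DDA·DDA
    A ↦ CD
    B ↦ DDA
  step 0 ⇒ step 1: CCDD ⇒ A·A·BB·BB
    C ↦ A
  step 0 ⇒ step 1: CCDD ⇒ A·A·BB·BB
    D ↦ BB

A->CD, B->DDA, C->A, D->BB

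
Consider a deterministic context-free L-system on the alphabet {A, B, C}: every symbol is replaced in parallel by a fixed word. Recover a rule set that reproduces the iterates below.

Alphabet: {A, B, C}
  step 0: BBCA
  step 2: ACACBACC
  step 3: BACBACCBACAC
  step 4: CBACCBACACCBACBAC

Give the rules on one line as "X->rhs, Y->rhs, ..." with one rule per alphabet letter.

A->B, B->C, C->AC

  step 3 ⇒ step 4: BACBACCBACAC ⇒ C·B·AC·C·B·AC·AC·C·B·AC·B·AC
    A ↦ B
    B ↦ C
    C ↦ AC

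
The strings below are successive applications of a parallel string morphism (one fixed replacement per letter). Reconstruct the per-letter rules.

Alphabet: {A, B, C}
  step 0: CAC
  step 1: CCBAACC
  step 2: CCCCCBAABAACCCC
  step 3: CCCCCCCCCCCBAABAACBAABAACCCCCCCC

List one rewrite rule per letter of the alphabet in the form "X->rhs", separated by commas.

A->BAA, B->C, C->CC

  step 2 ⇒ step 3: CCCCCBAABAACCCC ⇒ CC·CC·CC·CC·CC·C·BAA·BAA·C·BAA·BAA·CC·CC·CC·CC
    A ↦ BAA
    B ↦ C
    C ↦ CC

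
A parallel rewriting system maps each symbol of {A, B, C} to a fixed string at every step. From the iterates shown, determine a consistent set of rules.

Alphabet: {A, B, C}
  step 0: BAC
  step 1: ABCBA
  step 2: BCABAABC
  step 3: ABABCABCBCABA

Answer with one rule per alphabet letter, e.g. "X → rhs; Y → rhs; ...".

  step 2 ⇒ step 3: BCABAABC ⇒ A·BA·BC·A·BC·BC·A·BA
    A ↦ BC
    B ↦ A
    C ↦ BA

A->BC, B->A, C->BA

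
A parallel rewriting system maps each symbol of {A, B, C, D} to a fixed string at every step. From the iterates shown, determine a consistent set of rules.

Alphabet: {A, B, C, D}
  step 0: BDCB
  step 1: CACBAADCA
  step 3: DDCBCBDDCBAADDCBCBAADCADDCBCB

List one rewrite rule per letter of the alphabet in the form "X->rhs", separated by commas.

  step 0 ⇒ step 1: BDCB ⇒ CA·CB·AAD·CA
    B ↦ CA
    C ↦ AAD
    D ↦ CB
    A ↦ D  (constrained at step 1)

A->D, B->CA, C->AAD, D->CB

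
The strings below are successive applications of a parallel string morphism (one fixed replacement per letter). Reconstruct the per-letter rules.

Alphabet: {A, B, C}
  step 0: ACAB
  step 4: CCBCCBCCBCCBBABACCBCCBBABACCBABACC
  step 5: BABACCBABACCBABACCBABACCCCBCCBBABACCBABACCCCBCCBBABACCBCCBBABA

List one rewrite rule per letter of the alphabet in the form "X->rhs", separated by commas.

  step 4 ⇒ step 5: CCBCCBCCBCCBBABACCBCCBBABACCBABACC ⇒ BA·BA·CC·BA·BA·CC·BA·BA·CC·BA·BA·CC·CC·B·CC·B·BA·BA·CC·BA·BA·CC·CC·B·CC·B·BA·BA·CC·B·CC·B·BA·BA
    A ↦ B
    B ↦ CC
    C ↦ BA

A->B, B->CC, C->BA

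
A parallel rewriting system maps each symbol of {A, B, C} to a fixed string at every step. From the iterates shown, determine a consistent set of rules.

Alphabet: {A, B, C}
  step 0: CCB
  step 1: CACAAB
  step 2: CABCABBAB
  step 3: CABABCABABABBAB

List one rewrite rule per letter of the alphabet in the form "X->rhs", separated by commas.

A->B, B->AB, C->CA

  step 2 ⇒ step 3: CABCABBAB ⇒ CA·B·AB·CA·B·AB·AB·B·AB
    A ↦ B
    B ↦ AB
    C ↦ CA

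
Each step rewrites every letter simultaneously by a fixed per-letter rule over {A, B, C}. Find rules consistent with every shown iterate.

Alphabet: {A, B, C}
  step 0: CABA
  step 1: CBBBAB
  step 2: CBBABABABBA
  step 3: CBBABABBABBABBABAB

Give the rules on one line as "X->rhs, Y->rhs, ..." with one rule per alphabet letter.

  step 2 ⇒ step 3: CBBABABABBA ⇒ CB·BA·BA·B·BA·B·BA·B·BA·BA·B
    A ↦ B
    B ↦ BA
    C ↦ CB

A->B, B->BA, C->CB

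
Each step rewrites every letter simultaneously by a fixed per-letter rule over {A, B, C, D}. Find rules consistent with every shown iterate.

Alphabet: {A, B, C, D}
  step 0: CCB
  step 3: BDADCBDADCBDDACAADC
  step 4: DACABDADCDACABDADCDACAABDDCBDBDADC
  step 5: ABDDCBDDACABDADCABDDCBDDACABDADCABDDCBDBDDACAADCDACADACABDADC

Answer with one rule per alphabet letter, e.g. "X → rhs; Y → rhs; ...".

A->BD, B->DAC, C->DC, D->A

  step 4 ⇒ step 5: DACABDADCDACABDADCDACAABDDCBDBDADC ⇒ A·BD·DC·BD·DAC·A·BD·A·DC·A·BD·DC·BD·DAC·A·BD·A·DC·A·BD·DC·BD·BD·DAC·A·A·DC·DAC·A·DAC·A·BD·A·DC
    A ↦ BD
    B ↦ DAC
    C ↦ DC
    D ↦ A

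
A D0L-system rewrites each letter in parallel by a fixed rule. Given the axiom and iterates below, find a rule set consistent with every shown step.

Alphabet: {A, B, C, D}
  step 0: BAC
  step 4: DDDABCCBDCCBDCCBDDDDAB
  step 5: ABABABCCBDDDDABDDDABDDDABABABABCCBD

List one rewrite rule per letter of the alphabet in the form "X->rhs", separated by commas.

  step 4 ⇒ step 5: DDDABCCBDCCBDCCBDDDDAB ⇒ AB·AB·AB·CCB·D·D·D·D·AB·D·D·D·AB·D·D·D·AB·AB·AB·AB·CCB·D
    A ↦ CCB
    B ↦ D
    C ↦ D
    D ↦ AB

A->CCB, B->D, C->D, D->AB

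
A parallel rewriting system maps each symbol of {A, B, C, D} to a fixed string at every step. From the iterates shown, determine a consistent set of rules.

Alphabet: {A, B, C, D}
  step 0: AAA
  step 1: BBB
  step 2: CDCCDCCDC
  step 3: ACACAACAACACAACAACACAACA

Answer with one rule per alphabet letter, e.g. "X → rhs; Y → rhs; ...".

A->B, B->CDC, C->ACA, D->CA

  step 2 ⇒ step 3: CDCCDCCDC ⇒ ACA·CA·ACA·ACA·CA·ACA·ACA·CA·ACA
    C ↦ ACA
    D ↦ CA
  step 0 ⇒ step 1: AAA ⇒ B·B·B
    A ↦ B
  step 1 ⇒ step 2: BBB ⇒ CDC·CDC·CDC
    B ↦ CDC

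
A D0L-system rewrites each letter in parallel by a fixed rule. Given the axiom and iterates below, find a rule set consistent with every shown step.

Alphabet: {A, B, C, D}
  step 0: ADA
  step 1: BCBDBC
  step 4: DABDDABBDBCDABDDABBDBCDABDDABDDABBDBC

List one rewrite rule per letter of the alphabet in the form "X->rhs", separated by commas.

  step 0 ⇒ step 1: ADA ⇒ BC·BD·BC
    A ↦ BC
    D ↦ BD
    B ↦ DA  (constrained at step 1)
    C ↦ B  (constrained at step 1)

A->BC, B->DA, C->B, D->BD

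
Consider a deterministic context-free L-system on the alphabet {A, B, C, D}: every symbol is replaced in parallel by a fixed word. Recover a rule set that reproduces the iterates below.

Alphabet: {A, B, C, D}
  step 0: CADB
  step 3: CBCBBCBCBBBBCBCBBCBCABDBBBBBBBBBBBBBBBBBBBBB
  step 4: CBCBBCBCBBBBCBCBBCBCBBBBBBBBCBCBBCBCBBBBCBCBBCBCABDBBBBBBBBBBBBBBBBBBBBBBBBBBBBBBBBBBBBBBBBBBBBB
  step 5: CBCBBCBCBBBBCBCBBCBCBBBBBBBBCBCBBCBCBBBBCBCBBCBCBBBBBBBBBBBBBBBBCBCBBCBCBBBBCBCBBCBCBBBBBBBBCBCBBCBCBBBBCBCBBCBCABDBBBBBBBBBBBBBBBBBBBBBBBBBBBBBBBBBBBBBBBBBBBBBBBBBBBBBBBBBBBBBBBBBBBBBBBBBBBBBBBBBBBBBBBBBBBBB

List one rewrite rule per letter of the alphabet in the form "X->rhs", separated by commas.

A->ABD, B->BB, C->CBC, D->B

  step 4 ⇒ step 5: CBCBBCBCBBBBCBCBBCBCBBBBBBBBCBCBBCBCBBBBCBCBBCBCABDBBBBBBBBBBBBBBBBBBBBBBBBBBBBBBBBBBBBBBBBBBBBB ⇒ CBC·BB·CBC·BB·BB·CBC·BB·CBC·BB·BB·BB·BB·CBC·BB·CBC·BB·BB·CBC·BB·CBC·BB·BB·BB·BB·BB·BB·BB·BB·CBC·BB·CBC·BB·BB·CBC·BB·CBC·BB·BB·BB·BB·CBC·BB·CBC·BB·BB·CBC·BB·CBC·ABD·BB·B·BB·BB·BB·BB·BB·BB·BB·BB·BB·BB·BB·BB·BB·BB·BB·BB·BB·BB·BB·BB·BB·BB·BB·BB·BB·BB·BB·BB·BB·BB·BB·BB·BB·BB·BB·BB·BB·BB·BB·BB·BB·BB·BB·BB·BB
    A ↦ ABD
    B ↦ BB
    C ↦ CBC
    D ↦ B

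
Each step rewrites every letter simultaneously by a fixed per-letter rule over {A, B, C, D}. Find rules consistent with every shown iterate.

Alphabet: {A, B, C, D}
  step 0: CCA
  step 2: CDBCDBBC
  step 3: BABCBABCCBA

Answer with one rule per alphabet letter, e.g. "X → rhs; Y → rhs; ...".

A->DB, B->C, C->BA, D->B

  step 2 ⇒ step 3: CDBCDBBC ⇒ BA·B·C·BA·B·C·C·BA
    B ↦ C
    C ↦ BA
    D ↦ B
    A ↦ DB  (constrained at step 0)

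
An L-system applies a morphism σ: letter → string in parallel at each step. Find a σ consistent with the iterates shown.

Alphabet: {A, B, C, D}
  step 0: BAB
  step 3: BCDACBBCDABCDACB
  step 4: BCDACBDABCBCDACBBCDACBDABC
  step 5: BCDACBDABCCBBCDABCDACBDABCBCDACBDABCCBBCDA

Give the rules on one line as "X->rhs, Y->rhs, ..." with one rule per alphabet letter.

A->B, B->BC, C->DA, D->C

  step 4 ⇒ step 5: BCDACBDABCBCDACBBCDACBDABC ⇒ BC·DA·C·B·DA·BC·C·B·BC·DA·BC·DA·C·B·DA·BC·BC·DA·C·B·DA·BC·C·B·BC·DA
    A ↦ B
    B ↦ BC
    C ↦ DA
    D ↦ C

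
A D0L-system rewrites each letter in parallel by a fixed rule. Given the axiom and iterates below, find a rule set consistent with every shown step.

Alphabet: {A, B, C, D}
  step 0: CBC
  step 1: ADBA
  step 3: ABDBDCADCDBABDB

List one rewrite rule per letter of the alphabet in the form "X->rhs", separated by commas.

  step 0 ⇒ step 1: CBC ⇒ A·DB·A
    B ↦ DB
    C ↦ A
    A ↦ AB  (constrained at step 1)
    D ↦ DC  (constrained at step 1)

A->AB, B->DB, C->A, D->DC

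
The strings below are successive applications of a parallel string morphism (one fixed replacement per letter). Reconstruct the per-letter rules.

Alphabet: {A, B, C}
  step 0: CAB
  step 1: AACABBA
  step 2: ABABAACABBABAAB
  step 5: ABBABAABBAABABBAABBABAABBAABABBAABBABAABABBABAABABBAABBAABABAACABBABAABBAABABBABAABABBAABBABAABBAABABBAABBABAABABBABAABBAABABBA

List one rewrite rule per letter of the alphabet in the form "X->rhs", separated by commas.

A->AB, B->BA, C->AAC

  step 1 ⇒ step 2: AACABBA ⇒ AB·AB·AAC·AB·BA·BA·AB
    A ↦ AB
    B ↦ BA
    C ↦ AAC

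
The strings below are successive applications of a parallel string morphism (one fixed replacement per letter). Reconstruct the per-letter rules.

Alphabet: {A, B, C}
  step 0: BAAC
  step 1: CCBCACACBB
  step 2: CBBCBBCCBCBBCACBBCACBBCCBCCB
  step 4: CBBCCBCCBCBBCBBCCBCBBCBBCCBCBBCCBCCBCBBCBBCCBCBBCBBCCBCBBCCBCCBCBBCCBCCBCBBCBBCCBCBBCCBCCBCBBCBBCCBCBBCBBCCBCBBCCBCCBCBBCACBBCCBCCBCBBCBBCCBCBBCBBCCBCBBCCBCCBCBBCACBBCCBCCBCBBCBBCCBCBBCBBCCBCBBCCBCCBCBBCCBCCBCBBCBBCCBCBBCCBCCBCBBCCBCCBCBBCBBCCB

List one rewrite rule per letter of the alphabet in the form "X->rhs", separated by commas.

  step 1 ⇒ step 2: CCBCACACBB ⇒ CBB·CBB·CCB·CBB·CA·CBB·CA·CBB·CCB·CCB
    A ↦ CA
    B ↦ CCB
    C ↦ CBB

A->CA, B->CCB, C->CBB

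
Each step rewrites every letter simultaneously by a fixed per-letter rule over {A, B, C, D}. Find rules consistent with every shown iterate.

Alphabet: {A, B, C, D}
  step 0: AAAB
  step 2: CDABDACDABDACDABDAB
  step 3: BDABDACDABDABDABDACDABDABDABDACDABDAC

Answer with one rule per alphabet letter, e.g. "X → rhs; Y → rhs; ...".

  step 2 ⇒ step 3: CDABDACDABDACDABDAB ⇒ B·DA·BDA·C·DA·BDA·B·DA·BDA·C·DA·BDA·B·DA·BDA·C·DA·BDA·C
    A ↦ BDA
    B ↦ C
    C ↦ B
    D ↦ DA

A->BDA, B->C, C->B, D->DA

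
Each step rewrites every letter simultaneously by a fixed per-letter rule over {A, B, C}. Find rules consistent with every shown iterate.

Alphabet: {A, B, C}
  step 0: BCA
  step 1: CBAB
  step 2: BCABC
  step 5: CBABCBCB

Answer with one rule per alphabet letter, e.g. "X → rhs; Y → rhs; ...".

  step 1 ⇒ step 2: CBAB ⇒ B·C·AB·C
    A ↦ AB
    B ↦ C
    C ↦ B

A->AB, B->C, C->B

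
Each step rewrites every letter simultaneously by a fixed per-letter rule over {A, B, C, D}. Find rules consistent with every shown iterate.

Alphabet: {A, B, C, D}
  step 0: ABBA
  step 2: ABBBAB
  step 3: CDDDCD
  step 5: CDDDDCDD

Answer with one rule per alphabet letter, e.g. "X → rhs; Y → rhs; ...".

A->C, B->D, C->AB, D->B

  step 2 ⇒ step 3: ABBBAB ⇒ C·D·D·D·C·D
    A ↦ C
    B ↦ D
    C ↦ AB  (constrained at step 3)
    D ↦ B  (constrained at step 3)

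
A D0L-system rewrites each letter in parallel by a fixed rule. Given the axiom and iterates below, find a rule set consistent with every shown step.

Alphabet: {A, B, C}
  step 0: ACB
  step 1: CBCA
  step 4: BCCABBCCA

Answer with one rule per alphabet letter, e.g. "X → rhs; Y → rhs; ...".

A->C, B->CA, C->B

  step 0 ⇒ step 1: ACB ⇒ C·B·CA
    A ↦ C
    B ↦ CA
    C ↦ B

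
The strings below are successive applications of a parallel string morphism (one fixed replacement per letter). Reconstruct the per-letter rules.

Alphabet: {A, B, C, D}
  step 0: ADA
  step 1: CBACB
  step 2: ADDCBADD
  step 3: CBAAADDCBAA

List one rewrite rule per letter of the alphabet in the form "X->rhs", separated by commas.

  step 2 ⇒ step 3: ADDCBADD ⇒ CB·A·A·AD·D·CB·A·A
    A ↦ CB
    B ↦ D
    C ↦ AD
    D ↦ A

A->CB, B->D, C->AD, D->A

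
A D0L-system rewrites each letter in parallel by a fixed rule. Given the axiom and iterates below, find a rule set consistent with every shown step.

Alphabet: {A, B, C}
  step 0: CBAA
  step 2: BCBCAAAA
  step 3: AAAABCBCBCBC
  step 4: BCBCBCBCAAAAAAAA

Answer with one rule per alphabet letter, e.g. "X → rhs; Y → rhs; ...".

  step 3 ⇒ step 4: AAAABCBCBCBC ⇒ BC·BC·BC·BC·A·A·A·A·A·A·A·A
    A ↦ BC
    B ↦ A
    C ↦ A

A->BC, B->A, C->A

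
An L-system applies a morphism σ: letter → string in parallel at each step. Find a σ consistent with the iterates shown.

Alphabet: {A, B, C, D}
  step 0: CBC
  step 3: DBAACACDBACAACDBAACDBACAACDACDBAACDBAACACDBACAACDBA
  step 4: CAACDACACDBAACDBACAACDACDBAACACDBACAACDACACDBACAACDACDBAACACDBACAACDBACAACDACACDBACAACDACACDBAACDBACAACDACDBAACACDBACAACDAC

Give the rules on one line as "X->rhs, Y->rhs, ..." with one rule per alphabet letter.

A->AC, B->ACD, C->DBA, D->CA

  step 3 ⇒ step 4: DBAACACDBACAACDBAACDBACAACDACDBAACDBAACACDBACAACDBA ⇒ CA·ACD·AC·AC·DBA·AC·DBA·CA·ACD·AC·DBA·AC·AC·DBA·CA·ACD·AC·AC·DBA·CA·ACD·AC·DBA·AC·AC·DBA·CA·AC·DBA·CA·ACD·AC·AC·DBA·CA·ACD·AC·AC·DBA·AC·DBA·CA·ACD·AC·DBA·AC·AC·DBA·CA·ACD·AC
    A ↦ AC
    B ↦ ACD
    C ↦ DBA
    D ↦ CA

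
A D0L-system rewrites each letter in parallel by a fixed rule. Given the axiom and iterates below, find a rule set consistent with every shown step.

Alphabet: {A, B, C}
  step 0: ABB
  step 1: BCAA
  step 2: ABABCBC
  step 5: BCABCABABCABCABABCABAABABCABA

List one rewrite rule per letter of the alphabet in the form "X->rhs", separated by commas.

  step 1 ⇒ step 2: BCAA ⇒ A·BA·BC·BC
    A ↦ BC
    B ↦ A
    C ↦ BA

A->BC, B->A, C->BA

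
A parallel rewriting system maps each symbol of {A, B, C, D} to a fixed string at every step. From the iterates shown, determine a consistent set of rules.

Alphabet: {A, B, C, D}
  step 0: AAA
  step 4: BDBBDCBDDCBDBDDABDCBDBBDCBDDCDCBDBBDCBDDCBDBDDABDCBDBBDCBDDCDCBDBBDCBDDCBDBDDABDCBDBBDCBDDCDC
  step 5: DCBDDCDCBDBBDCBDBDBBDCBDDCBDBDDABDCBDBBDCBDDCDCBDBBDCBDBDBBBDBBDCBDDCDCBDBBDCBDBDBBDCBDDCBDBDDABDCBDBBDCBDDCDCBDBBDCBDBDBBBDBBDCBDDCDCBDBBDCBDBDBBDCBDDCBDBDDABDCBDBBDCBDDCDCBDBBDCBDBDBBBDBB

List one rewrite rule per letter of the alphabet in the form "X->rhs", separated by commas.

  step 4 ⇒ step 5: BDBBDCBDDCBDBDDABDCBDBBDCBDDCDCBDBBDCBDDCBDBDDABDCBDBBDCBDDCDCBDBBDCBDDCBDBDDABDCBDBBDCBDDCDC ⇒ DC·BD·DC·DC·BD·BB·DC·BD·BD·BB·DC·BD·DC·BD·BD·DAB·DC·BD·BB·DC·BD·DC·DC·BD·BB·DC·BD·BD·BB·BD·BB·DC·BD·DC·DC·BD·BB·DC·BD·BD·BB·DC·BD·DC·BD·BD·DAB·DC·BD·BB·DC·BD·DC·DC·BD·BB·DC·BD·BD·BB·BD·BB·DC·BD·DC·DC·BD·BB·DC·BD·BD·BB·DC·BD·DC·BD·BD·DAB·DC·BD·BB·DC·BD·DC·DC·BD·BB·DC·BD·BD·BB·BD·BB
    A ↦ DAB
    B ↦ DC
    C ↦ BB
    D ↦ BD

A->DAB, B->DC, C->BB, D->BD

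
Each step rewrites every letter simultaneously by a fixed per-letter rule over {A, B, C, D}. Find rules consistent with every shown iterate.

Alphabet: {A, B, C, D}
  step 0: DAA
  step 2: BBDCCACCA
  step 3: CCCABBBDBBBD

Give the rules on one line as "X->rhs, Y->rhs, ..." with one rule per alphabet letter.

A->BD, B->C, C->B, D->CA

  step 2 ⇒ step 3: BBDCCACCA ⇒ C·C·CA·B·B·BD·B·B·BD
    A ↦ BD
    B ↦ C
    C ↦ B
    D ↦ CA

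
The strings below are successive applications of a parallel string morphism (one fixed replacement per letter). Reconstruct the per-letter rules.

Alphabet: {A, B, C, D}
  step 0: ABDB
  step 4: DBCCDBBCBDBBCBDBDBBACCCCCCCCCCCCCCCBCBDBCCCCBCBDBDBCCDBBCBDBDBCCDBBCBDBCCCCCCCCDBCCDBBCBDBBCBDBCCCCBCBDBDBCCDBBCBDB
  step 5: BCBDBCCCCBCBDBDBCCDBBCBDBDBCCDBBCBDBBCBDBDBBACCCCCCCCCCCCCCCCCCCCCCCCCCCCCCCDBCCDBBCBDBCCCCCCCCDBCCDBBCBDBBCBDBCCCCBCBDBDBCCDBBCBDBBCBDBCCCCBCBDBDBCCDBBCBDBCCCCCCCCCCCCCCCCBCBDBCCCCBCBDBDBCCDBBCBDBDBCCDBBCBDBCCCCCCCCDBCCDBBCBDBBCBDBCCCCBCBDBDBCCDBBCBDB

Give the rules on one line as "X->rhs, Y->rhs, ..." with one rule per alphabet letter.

A->BAC, B->DB, C->CC, D->BCB

  step 4 ⇒ step 5: DBCCDBBCBDBBCBDBDBBACCCCCCCCCCCCCCCBCBDBCCCCBCBDBDBCCDBBCBDBDBCCDBBCBDBCCCCCCCCDBCCDBBCBDBBCBDBCCCCBCBDBDBCCDBBCBDB ⇒ BCB·DB·CC·CC·BCB·DB·DB·CC·DB·BCB·DB·DB·CC·DB·BCB·DB·BCB·DB·DB·BAC·CC·CC·CC·CC·CC·CC·CC·CC·CC·CC·CC·CC·CC·CC·CC·DB·CC·DB·BCB·DB·CC·CC·CC·CC·DB·CC·DB·BCB·DB·BCB·DB·CC·CC·BCB·DB·DB·CC·DB·BCB·DB·BCB·DB·CC·CC·BCB·DB·DB·CC·DB·BCB·DB·CC·CC·CC·CC·CC·CC·CC·CC·BCB·DB·CC·CC·BCB·DB·DB·CC·DB·BCB·DB·DB·CC·DB·BCB·DB·CC·CC·CC·CC·DB·CC·DB·BCB·DB·BCB·DB·CC·CC·BCB·DB·DB·CC·DB·BCB·DB
    A ↦ BAC
    B ↦ DB
    C ↦ CC
    D ↦ BCB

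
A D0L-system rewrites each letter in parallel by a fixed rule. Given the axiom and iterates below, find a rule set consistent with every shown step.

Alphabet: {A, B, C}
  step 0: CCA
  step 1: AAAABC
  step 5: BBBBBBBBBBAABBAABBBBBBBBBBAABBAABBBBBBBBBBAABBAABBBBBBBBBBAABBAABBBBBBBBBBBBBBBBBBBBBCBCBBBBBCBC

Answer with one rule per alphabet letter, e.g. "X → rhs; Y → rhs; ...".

  step 0 ⇒ step 1: CCA ⇒ AA·AA·BC
    A ↦ BC
    C ↦ AA
    B ↦ BB  (constrained at step 1)

A->BC, B->BB, C->AA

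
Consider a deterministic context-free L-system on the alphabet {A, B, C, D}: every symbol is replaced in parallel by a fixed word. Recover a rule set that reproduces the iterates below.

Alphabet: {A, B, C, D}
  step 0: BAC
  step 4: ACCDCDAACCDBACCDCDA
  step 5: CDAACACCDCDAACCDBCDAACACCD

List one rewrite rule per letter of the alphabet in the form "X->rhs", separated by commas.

A->CD, B->CDB, C->A, D->C

  step 4 ⇒ step 5: ACCDCDAACCDBACCDCDA ⇒ CD·A·A·C·A·C·CD·CD·A·A·C·CDB·CD·A·A·C·A·C·CD
    A ↦ CD
    B ↦ CDB
    C ↦ A
    D ↦ C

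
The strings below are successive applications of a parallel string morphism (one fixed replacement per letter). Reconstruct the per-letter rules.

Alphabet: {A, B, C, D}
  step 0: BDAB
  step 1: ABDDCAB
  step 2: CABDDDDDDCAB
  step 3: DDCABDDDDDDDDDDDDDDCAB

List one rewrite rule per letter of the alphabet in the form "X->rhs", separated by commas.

A->C, B->AB, C->DD, D->DD

  step 2 ⇒ step 3: CABDDDDDDCAB ⇒ DD·C·AB·DD·DD·DD·DD·DD·DD·DD·C·AB
    A ↦ C
    B ↦ AB
    C ↦ DD
    D ↦ DD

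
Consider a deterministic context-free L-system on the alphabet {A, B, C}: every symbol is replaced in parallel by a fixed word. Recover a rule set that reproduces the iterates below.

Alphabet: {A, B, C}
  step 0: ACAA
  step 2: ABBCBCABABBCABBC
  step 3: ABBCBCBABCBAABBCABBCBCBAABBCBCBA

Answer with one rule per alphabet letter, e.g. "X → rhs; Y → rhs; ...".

  step 2 ⇒ step 3: ABBCBCABABBCABBC ⇒ AB·BC·BC·BA·BC·BA·AB·BC·AB·BC·BC·BA·AB·BC·BC·BA
    A ↦ AB
    B ↦ BC
    C ↦ BA

A->AB, B->BC, C->BA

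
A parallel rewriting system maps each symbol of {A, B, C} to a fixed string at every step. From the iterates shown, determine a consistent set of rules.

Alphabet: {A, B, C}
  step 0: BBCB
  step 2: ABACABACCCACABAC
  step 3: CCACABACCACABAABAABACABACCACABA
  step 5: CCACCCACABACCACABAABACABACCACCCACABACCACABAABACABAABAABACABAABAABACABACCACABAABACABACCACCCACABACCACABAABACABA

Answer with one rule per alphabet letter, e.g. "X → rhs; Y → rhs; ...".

  step 2 ⇒ step 3: ABACABACCCACABAC ⇒ C·CA·C·ABA·C·CA·C·ABA·ABA·ABA·C·ABA·C·CA·C·ABA
    A ↦ C
    B ↦ CA
    C ↦ ABA

A->C, B->CA, C->ABA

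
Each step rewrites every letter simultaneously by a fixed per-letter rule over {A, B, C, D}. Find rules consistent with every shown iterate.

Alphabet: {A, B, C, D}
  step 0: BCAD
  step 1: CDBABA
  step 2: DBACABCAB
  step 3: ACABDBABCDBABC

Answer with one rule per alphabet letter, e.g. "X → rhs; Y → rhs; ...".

  step 2 ⇒ step 3: DBACABCAB ⇒ A·C·AB·DB·AB·C·DB·AB·C
    A ↦ AB
    B ↦ C
    C ↦ DB
    D ↦ A

A->AB, B->C, C->DB, D->A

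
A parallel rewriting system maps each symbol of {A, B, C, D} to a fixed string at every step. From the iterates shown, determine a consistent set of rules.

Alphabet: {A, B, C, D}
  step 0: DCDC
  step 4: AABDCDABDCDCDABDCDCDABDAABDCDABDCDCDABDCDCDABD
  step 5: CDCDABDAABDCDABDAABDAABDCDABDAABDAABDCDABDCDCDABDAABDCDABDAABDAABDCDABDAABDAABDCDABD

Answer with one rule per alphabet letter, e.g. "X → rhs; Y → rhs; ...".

A->CD, B->A, C->AA, D->BD

  step 4 ⇒ step 5: AABDCDABDCDCDABDCDCDABDAABDCDABDCDCDABDCDCDABD ⇒ CD·CD·A·BD·AA·BD·CD·A·BD·AA·BD·AA·BD·CD·A·BD·AA·BD·AA·BD·CD·A·BD·CD·CD·A·BD·AA·BD·CD·A·BD·AA·BD·AA·BD·CD·A·BD·AA·BD·AA·BD·CD·A·BD
    A ↦ CD
    B ↦ A
    C ↦ AA
    D ↦ BD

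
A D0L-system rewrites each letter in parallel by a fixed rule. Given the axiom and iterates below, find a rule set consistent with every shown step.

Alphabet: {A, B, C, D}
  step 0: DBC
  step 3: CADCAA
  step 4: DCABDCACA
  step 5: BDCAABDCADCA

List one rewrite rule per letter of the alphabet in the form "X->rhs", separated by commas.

A->CA, B->A, C->D, D->B

  step 4 ⇒ step 5: DCABDCACA ⇒ B·D·CA·A·B·D·CA·D·CA
    A ↦ CA
    B ↦ A
    C ↦ D
    D ↦ B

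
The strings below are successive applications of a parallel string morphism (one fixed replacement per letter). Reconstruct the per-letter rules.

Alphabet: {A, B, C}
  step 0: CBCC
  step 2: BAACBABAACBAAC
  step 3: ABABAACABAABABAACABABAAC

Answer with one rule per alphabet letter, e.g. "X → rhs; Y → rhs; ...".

A->BA, B->A, C->AC

  step 2 ⇒ step 3: BAACBABAACBAAC ⇒ A·BA·BA·AC·A·BA·A·BA·BA·AC·A·BA·BA·AC
    A ↦ BA
    B ↦ A
    C ↦ AC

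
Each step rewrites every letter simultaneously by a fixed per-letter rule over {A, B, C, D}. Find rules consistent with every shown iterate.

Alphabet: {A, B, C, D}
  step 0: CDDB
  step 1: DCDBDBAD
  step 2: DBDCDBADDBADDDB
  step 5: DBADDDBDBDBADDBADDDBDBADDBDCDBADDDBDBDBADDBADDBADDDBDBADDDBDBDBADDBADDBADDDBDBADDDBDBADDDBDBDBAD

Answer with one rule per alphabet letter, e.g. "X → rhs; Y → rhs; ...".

  step 1 ⇒ step 2: DCDBDBAD ⇒ DB·DC·DB·AD·DB·AD·D·DB
    A ↦ D
    B ↦ AD
    C ↦ DC
    D ↦ DB

A->D, B->AD, C->DC, D->DB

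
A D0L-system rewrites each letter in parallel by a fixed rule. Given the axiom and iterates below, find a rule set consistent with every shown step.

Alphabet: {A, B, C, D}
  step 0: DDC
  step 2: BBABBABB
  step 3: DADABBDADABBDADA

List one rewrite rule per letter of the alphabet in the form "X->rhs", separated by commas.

  step 2 ⇒ step 3: BBABBABB ⇒ DA·DA·BB·DA·DA·BB·DA·DA
    A ↦ BB
    B ↦ DA
    C ↦ A  (constrained at step 0)
    D ↦ AC  (constrained at step 0)

A->BB, B->DA, C->A, D->AC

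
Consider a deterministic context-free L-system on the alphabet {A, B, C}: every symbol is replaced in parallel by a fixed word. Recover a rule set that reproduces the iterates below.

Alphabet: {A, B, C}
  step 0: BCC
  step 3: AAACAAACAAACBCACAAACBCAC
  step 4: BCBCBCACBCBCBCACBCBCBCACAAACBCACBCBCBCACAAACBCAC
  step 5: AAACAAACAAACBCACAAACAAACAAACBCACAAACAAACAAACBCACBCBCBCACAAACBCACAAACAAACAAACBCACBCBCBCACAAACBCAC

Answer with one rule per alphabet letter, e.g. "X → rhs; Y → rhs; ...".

  step 4 ⇒ step 5: BCBCBCACBCBCBCACBCBCBCACAAACBCACBCBCBCACAAACBCAC ⇒ AA·AC·AA·AC·AA·AC·BC·AC·AA·AC·AA·AC·AA·AC·BC·AC·AA·AC·AA·AC·AA·AC·BC·AC·BC·BC·BC·AC·AA·AC·BC·AC·AA·AC·AA·AC·AA·AC·BC·AC·BC·BC·BC·AC·AA·AC·BC·AC
    A ↦ BC
    B ↦ AA
    C ↦ AC

A->BC, B->AA, C->AC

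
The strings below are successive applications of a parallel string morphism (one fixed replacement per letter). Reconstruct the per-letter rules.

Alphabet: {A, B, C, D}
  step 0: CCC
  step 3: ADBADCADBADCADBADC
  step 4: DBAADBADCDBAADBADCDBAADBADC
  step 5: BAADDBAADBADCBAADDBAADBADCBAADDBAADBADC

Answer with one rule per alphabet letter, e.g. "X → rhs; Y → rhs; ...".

  step 4 ⇒ step 5: DBAADBADCDBAADBADCDBAADBADC ⇒ BA·A·D·D·BA·A·D·BA·DC·BA·A·D·D·BA·A·D·BA·DC·BA·A·D·D·BA·A·D·BA·DC
    A ↦ D
    B ↦ A
    C ↦ DC
    D ↦ BA

A->D, B->A, C->DC, D->BA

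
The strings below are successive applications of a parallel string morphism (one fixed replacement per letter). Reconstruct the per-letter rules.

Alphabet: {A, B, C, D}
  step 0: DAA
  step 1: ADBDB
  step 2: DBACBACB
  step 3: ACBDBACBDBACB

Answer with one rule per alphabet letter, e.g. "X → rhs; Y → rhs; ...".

A->DB, B->CB, C->A, D->A

  step 2 ⇒ step 3: DBACBACB ⇒ A·CB·DB·A·CB·DB·A·CB
    A ↦ DB
    B ↦ CB
    C ↦ A
    D ↦ A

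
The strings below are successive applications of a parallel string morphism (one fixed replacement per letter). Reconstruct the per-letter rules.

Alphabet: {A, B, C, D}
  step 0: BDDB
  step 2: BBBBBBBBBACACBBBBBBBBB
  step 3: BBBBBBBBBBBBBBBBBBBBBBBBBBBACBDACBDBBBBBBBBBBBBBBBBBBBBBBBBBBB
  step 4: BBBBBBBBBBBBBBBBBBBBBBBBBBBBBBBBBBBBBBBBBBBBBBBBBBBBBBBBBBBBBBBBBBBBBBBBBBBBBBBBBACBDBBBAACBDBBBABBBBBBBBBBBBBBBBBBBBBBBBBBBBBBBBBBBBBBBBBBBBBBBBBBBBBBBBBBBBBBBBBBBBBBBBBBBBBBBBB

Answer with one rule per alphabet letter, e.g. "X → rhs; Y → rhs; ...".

A->AC, B->BBB, C->BD, D->A

  step 3 ⇒ step 4: BBBBBBBBBBBBBBBBBBBBBBBBBBBACBDACBDBBBBBBBBBBBBBBBBBBBBBBBBBBB ⇒ BBB·BBB·BBB·BBB·BBB·BBB·BBB·BBB·BBB·BBB·BBB·BBB·BBB·BBB·BBB·BBB·BBB·BBB·BBB·BBB·BBB·BBB·BBB·BBB·BBB·BBB·BBB·AC·BD·BBB·A·AC·BD·BBB·A·BBB·BBB·BBB·BBB·BBB·BBB·BBB·BBB·BBB·BBB·BBB·BBB·BBB·BBB·BBB·BBB·BBB·BBB·BBB·BBB·BBB·BBB·BBB·BBB·BBB·BBB·BBB
    A ↦ AC
    B ↦ BBB
    C ↦ BD
    D ↦ A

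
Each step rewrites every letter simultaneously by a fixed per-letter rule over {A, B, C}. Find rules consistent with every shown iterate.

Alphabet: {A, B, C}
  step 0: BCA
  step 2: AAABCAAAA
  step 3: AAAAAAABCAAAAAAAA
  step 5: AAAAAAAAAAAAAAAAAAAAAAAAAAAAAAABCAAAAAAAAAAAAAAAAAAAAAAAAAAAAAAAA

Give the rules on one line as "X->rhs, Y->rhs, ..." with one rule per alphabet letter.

  step 2 ⇒ step 3: AAABCAAAA ⇒ AA·AA·AA·A·BC·AA·AA·AA·AA
    A ↦ AA
    B ↦ A
    C ↦ BC

A->AA, B->A, C->BC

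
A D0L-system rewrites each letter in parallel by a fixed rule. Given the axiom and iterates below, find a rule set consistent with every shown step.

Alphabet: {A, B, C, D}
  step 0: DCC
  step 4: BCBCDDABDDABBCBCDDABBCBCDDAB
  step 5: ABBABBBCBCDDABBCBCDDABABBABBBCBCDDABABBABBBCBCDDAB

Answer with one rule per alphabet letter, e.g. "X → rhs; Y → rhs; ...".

A->DD, B->AB, C->B, D->BC

  step 4 ⇒ step 5: BCBCDDABDDABBCBCDDABBCBCDDAB ⇒ AB·B·AB·B·BC·BC·DD·AB·BC·BC·DD·AB·AB·B·AB·B·BC·BC·DD·AB·AB·B·AB·B·BC·BC·DD·AB
    A ↦ DD
    B ↦ AB
    C ↦ B
    D ↦ BC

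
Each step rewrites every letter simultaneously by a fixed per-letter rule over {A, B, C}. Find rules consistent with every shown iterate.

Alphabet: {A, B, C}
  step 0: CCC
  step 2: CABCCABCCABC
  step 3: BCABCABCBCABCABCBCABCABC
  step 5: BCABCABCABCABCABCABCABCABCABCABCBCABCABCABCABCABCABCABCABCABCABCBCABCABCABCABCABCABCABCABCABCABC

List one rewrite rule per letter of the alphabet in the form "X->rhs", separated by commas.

A->AB, B->CA, C->BC

  step 2 ⇒ step 3: CABCCABCCABC ⇒ BC·AB·CA·BC·BC·AB·CA·BC·BC·AB·CA·BC
    A ↦ AB
    B ↦ CA
    C ↦ BC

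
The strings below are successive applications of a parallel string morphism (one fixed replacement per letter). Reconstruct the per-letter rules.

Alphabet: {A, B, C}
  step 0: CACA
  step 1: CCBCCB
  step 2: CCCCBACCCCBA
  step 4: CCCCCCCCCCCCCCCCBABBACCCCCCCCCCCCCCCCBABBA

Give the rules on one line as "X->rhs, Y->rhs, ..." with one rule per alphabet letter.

  step 1 ⇒ step 2: CCBCCB ⇒ CC·CC·BA·CC·CC·BA
    B ↦ BA
    C ↦ CC
  step 0 ⇒ step 1: CACA ⇒ CC·B·CC·B
    A ↦ B

A->B, B->BA, C->CC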